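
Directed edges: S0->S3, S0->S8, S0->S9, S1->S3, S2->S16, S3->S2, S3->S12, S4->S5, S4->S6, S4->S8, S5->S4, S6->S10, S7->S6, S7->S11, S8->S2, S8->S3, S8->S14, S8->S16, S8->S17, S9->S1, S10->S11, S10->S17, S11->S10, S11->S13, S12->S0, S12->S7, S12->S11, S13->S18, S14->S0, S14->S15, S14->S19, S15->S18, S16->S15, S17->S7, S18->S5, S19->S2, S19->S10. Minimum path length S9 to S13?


BFS layer-by-layer from S9:
  dist 0: {S9}
  dist 1: {S1}
  dist 2: {S3}
  dist 3: {S2, S12}
  dist 4: {S0, S7, S11, S16}
  dist 5: {S6, S8, S10, S13, S15}
  -> S13 reached at distance 5
Shortest path length = 5

5


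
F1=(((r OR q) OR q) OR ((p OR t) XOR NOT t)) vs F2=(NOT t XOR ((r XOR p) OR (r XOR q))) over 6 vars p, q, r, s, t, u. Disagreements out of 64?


F1 = (((r OR q) OR q) OR ((p OR t) XOR NOT t))
F2 = (NOT t XOR ((r XOR p) OR (r XOR q)))
Evaluate both on each of 64 rows (bits = p,q,r,s,t,u):
  row 0 [000000]: F1=1 F2=1 -> 0
  row 1 [000001]: F1=1 F2=1 -> 0
  row 2 [000010]: F1=1 F2=0 (differ) -> 1
  row 3 [000011]: F1=1 F2=0 (differ) -> 1
  row 4 [000100]: F1=1 F2=1 -> 0
  (every remaining row is evaluated the same way; all 64 results are listed next)
Full result column, 8 rows per line (p,q,r fixed per line; s,t,u runs 000..111 left to right):
  rows 0-7 [p,q,r=000]: 00110011  (ones: 4)
  rows 8-15 [p,q,r=001]: 11001100  (ones: 4)
  rows 16-23 [p,q,r=010]: 11001100  (ones: 4)
  rows 24-31 [p,q,r=011]: 11001100  (ones: 4)
  rows 32-39 [p,q,r=100]: 00000000  (ones: 0)
  rows 40-47 [p,q,r=101]: 11001100  (ones: 4)
  rows 48-55 [p,q,r=110]: 11001100  (ones: 4)
  rows 56-63 [p,q,r=111]: 00110011  (ones: 4)
Disagreements = 4+4+4+4+0+4+4+4 = 28

28


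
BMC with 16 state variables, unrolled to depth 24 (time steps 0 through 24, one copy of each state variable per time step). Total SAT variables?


BMC unrolls to depth k, creating one copy of each state var for steps 0..k.
Step count = 24 + 1 = 25 (steps 0 through 24)
Vars per step = 16
Total = 16 * 25 = 400

400


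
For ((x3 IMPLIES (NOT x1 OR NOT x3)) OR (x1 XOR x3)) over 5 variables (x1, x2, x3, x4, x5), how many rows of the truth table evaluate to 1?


Formula: ((x3 IMPLIES (NOT x1 OR NOT x3)) OR (x1 XOR x3)) over 5 vars (32 rows)
Evaluate each row (x1, x2, x3, x4, x5 as bits, MSB first):
  row 0 [00000]: ((0 IMPLIES (NOT 0 OR NOT 0)) OR (0 XOR 0)) -> 1
  row 1 [00001]: ((0 IMPLIES (NOT 0 OR NOT 0)) OR (0 XOR 0)) -> 1
  row 2 [00010]: ((0 IMPLIES (NOT 0 OR NOT 0)) OR (0 XOR 0)) -> 1
  row 3 [00011]: ((0 IMPLIES (NOT 0 OR NOT 0)) OR (0 XOR 0)) -> 1
  row 4 [00100]: ((1 IMPLIES (NOT 0 OR NOT 1)) OR (0 XOR 1)) -> 1
  row 5 [00101]: ((1 IMPLIES (NOT 0 OR NOT 1)) OR (0 XOR 1)) -> 1
  row 6 [00110]: ((1 IMPLIES (NOT 0 OR NOT 1)) OR (0 XOR 1)) -> 1
  row 7 [00111]: ((1 IMPLIES (NOT 0 OR NOT 1)) OR (0 XOR 1)) -> 1
  row 8 [01000]: ((0 IMPLIES (NOT 0 OR NOT 0)) OR (0 XOR 0)) -> 1
  row 9 [01001]: ((0 IMPLIES (NOT 0 OR NOT 0)) OR (0 XOR 0)) -> 1
  row 10 [01010]: ((0 IMPLIES (NOT 0 OR NOT 0)) OR (0 XOR 0)) -> 1
  row 11 [01011]: ((0 IMPLIES (NOT 0 OR NOT 0)) OR (0 XOR 0)) -> 1
  row 12 [01100]: ((1 IMPLIES (NOT 0 OR NOT 1)) OR (0 XOR 1)) -> 1
  row 13 [01101]: ((1 IMPLIES (NOT 0 OR NOT 1)) OR (0 XOR 1)) -> 1
  row 14 [01110]: ((1 IMPLIES (NOT 0 OR NOT 1)) OR (0 XOR 1)) -> 1
  row 15 [01111]: ((1 IMPLIES (NOT 0 OR NOT 1)) OR (0 XOR 1)) -> 1
  row 16 [10000]: ((0 IMPLIES (NOT 1 OR NOT 0)) OR (1 XOR 0)) -> 1
  row 17 [10001]: ((0 IMPLIES (NOT 1 OR NOT 0)) OR (1 XOR 0)) -> 1
  row 18 [10010]: ((0 IMPLIES (NOT 1 OR NOT 0)) OR (1 XOR 0)) -> 1
  row 19 [10011]: ((0 IMPLIES (NOT 1 OR NOT 0)) OR (1 XOR 0)) -> 1
  row 20 [10100]: ((1 IMPLIES (NOT 1 OR NOT 1)) OR (1 XOR 1)) -> 0
  row 21 [10101]: ((1 IMPLIES (NOT 1 OR NOT 1)) OR (1 XOR 1)) -> 0
  row 22 [10110]: ((1 IMPLIES (NOT 1 OR NOT 1)) OR (1 XOR 1)) -> 0
  row 23 [10111]: ((1 IMPLIES (NOT 1 OR NOT 1)) OR (1 XOR 1)) -> 0
  row 24 [11000]: ((0 IMPLIES (NOT 1 OR NOT 0)) OR (1 XOR 0)) -> 1
  row 25 [11001]: ((0 IMPLIES (NOT 1 OR NOT 0)) OR (1 XOR 0)) -> 1
  row 26 [11010]: ((0 IMPLIES (NOT 1 OR NOT 0)) OR (1 XOR 0)) -> 1
  row 27 [11011]: ((0 IMPLIES (NOT 1 OR NOT 0)) OR (1 XOR 0)) -> 1
  row 28 [11100]: ((1 IMPLIES (NOT 1 OR NOT 1)) OR (1 XOR 1)) -> 0
  row 29 [11101]: ((1 IMPLIES (NOT 1 OR NOT 1)) OR (1 XOR 1)) -> 0
  row 30 [11110]: ((1 IMPLIES (NOT 1 OR NOT 1)) OR (1 XOR 1)) -> 0
  row 31 [11111]: ((1 IMPLIES (NOT 1 OR NOT 1)) OR (1 XOR 1)) -> 0
Full result column, 8 rows per line (x1,x2 fixed per line; x3,x4,x5 runs 000..111 left to right):
  rows 0-7 [x1,x2=00]: 11111111  (ones: 8)
  rows 8-15 [x1,x2=01]: 11111111  (ones: 8)
  rows 16-23 [x1,x2=10]: 11110000  (ones: 4)
  rows 24-31 [x1,x2=11]: 11110000  (ones: 4)
Count of 1-rows = 8+8+4+4 = 24

24


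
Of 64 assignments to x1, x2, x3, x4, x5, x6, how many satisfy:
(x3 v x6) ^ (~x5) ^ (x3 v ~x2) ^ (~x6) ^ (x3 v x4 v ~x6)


CNF with 5 clauses over 6 vars (64 assignments).
An assignment satisfies CNF iff every clause has >=1 true literal.
Check each row (bits = x1,x2,x3,x4,x5,x6; clause T/F shown):
  row 0 [000000]: clauses=FTTTT -> 0
  row 1 [000001]: clauses=TTTFF -> 0
  row 2 [000010]: clauses=FFTTT -> 0
  row 3 [000011]: clauses=TFTFF -> 0
  row 4 [000100]: clauses=FTTTT -> 0
  (every remaining row is evaluated the same way; all 64 results are listed next)
Full result column, 8 rows per line (x1,x2,x3 fixed per line; x4,x5,x6 runs 000..111 left to right):
  rows 0-7 [x1,x2,x3=000]: 00000000  (ones: 0)
  rows 8-15 [x1,x2,x3=001]: 10001000  (ones: 2)
  rows 16-23 [x1,x2,x3=010]: 00000000  (ones: 0)
  rows 24-31 [x1,x2,x3=011]: 10001000  (ones: 2)
  rows 32-39 [x1,x2,x3=100]: 00000000  (ones: 0)
  rows 40-47 [x1,x2,x3=101]: 10001000  (ones: 2)
  rows 48-55 [x1,x2,x3=110]: 00000000  (ones: 0)
  rows 56-63 [x1,x2,x3=111]: 10001000  (ones: 2)
Satisfying assignments = 0+2+0+2+0+2+0+2 = 8

8


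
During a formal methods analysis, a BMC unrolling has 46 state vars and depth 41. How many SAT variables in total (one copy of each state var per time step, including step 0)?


BMC unrolls to depth k, creating one copy of each state var for steps 0..k.
Step count = 41 + 1 = 42 (steps 0 through 41)
Vars per step = 46
Total = 46 * 42 = 1932

1932


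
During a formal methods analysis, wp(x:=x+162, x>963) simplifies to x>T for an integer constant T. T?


Formula: wp(x:=E, P) = P[E/x] (substitute E for x in postcondition)
Step 1: Postcondition: x>963
Step 2: Substitute x+162 for x: x+162>963
Step 3: Solve for x: x > 963-162 = 801

801


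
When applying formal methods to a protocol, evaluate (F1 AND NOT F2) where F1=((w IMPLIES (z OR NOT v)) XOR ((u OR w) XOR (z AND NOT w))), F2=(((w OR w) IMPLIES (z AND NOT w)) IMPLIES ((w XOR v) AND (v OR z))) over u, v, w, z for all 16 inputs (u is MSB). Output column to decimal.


F1 = ((w IMPLIES (z OR NOT v)) XOR ((u OR w) XOR (z AND NOT w)))
F2 = (((w OR w) IMPLIES (z AND NOT w)) IMPLIES ((w XOR v) AND (v OR z)))
Counterexample to F1=>F2 is where F1=1 and F2=0.
Evaluate each row (bits = u,v,w,z, MSB first):
  row 0 [0000]: F1=1 F2=0 -> F1&~F2 -> 1
  row 1 [0001]: F1=0 F2=0 -> F1&~F2 -> 0
  row 2 [0010]: F1=0 F2=1 -> F1&~F2 -> 0
  row 3 [0011]: F1=0 F2=1 -> F1&~F2 -> 0
  row 4 [0100]: F1=1 F2=1 -> F1&~F2 -> 0
  row 5 [0101]: F1=0 F2=1 -> F1&~F2 -> 0
  row 6 [0110]: F1=1 F2=1 -> F1&~F2 -> 0
  row 7 [0111]: F1=0 F2=1 -> F1&~F2 -> 0
  row 8 [1000]: F1=0 F2=0 -> F1&~F2 -> 0
  row 9 [1001]: F1=1 F2=0 -> F1&~F2 -> 1
  row 10 [1010]: F1=0 F2=1 -> F1&~F2 -> 0
  row 11 [1011]: F1=0 F2=1 -> F1&~F2 -> 0
  row 12 [1100]: F1=0 F2=1 -> F1&~F2 -> 0
  row 13 [1101]: F1=1 F2=1 -> F1&~F2 -> 0
  row 14 [1110]: F1=1 F2=1 -> F1&~F2 -> 0
  row 15 [1111]: F1=0 F2=1 -> F1&~F2 -> 0
Full result column, 4 rows per line (u,v fixed per line; w,z runs 00..11 left to right):
  rows 0-3 [u,v=00]: 1000  = hex 8
  rows 4-7 [u,v=01]: 0000  = hex 0
  rows 8-11 [u,v=10]: 0100  = hex 4
  rows 12-15 [u,v=11]: 0000  = hex 0
Counterexample vector (row 0 .. row 15) = 1000000001000000
Output column grouped in 4s = 1000 0000 0100 0000 = 0x8040
Convert to decimal digit by digit (value = value*16 + digit):
  8 -> 8
  8*16 + 0 = 128
  128*16 + 4 = 2052
  2052*16 + 0 = 32832
Decimal = 32832

32832


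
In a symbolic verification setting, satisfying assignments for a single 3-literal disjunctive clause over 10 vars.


Step 1: Total=2^10=1024
Step 2: Unsat when all 3 false: 2^7=128
Step 3: Sat=1024-128=896

896


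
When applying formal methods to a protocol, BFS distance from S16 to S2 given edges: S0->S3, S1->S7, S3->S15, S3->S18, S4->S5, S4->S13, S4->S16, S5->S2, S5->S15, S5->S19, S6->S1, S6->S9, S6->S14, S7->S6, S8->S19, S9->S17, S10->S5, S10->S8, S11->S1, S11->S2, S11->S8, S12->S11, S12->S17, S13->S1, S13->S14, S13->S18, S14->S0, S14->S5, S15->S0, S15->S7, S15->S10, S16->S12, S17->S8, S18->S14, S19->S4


BFS layer-by-layer from S16:
  dist 0: {S16}
  dist 1: {S12}
  dist 2: {S11, S17}
  dist 3: {S1, S2, S8}
  -> S2 reached at distance 3
Shortest path length = 3

3


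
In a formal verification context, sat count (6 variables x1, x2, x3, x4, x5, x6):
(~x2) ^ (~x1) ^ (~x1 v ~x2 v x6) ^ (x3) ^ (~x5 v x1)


CNF with 5 clauses over 6 vars (64 assignments).
An assignment satisfies CNF iff every clause has >=1 true literal.
Check each row (bits = x1,x2,x3,x4,x5,x6; clause T/F shown):
  row 0 [000000]: clauses=TTTFT -> 0
  row 1 [000001]: clauses=TTTFT -> 0
  row 2 [000010]: clauses=TTTFF -> 0
  row 3 [000011]: clauses=TTTFF -> 0
  row 4 [000100]: clauses=TTTFT -> 0
  (every remaining row is evaluated the same way; all 64 results are listed next)
Full result column, 8 rows per line (x1,x2,x3 fixed per line; x4,x5,x6 runs 000..111 left to right):
  rows 0-7 [x1,x2,x3=000]: 00000000  (ones: 0)
  rows 8-15 [x1,x2,x3=001]: 11001100  (ones: 4)
  rows 16-23 [x1,x2,x3=010]: 00000000  (ones: 0)
  rows 24-31 [x1,x2,x3=011]: 00000000  (ones: 0)
  rows 32-39 [x1,x2,x3=100]: 00000000  (ones: 0)
  rows 40-47 [x1,x2,x3=101]: 00000000  (ones: 0)
  rows 48-55 [x1,x2,x3=110]: 00000000  (ones: 0)
  rows 56-63 [x1,x2,x3=111]: 00000000  (ones: 0)
Satisfying assignments = 0+4+0+0+0+0+0+0 = 4

4


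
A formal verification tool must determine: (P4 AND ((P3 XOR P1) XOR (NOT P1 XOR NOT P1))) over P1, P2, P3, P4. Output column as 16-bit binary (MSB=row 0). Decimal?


Formula: (P4 AND ((P3 XOR P1) XOR (NOT P1 XOR NOT P1))) over P1, P2, P3, P4 (16 rows)
Evaluate each row (bits = P1,P2,P3,P4, MSB first):
  row 0 [0000]: (0 AND ((0 XOR 0) XOR (NOT 0 XOR NOT 0))) -> 0
  row 1 [0001]: (1 AND ((0 XOR 0) XOR (NOT 0 XOR NOT 0))) -> 0
  row 2 [0010]: (0 AND ((1 XOR 0) XOR (NOT 0 XOR NOT 0))) -> 0
  row 3 [0011]: (1 AND ((1 XOR 0) XOR (NOT 0 XOR NOT 0))) -> 1
  row 4 [0100]: (0 AND ((0 XOR 0) XOR (NOT 0 XOR NOT 0))) -> 0
  row 5 [0101]: (1 AND ((0 XOR 0) XOR (NOT 0 XOR NOT 0))) -> 0
  row 6 [0110]: (0 AND ((1 XOR 0) XOR (NOT 0 XOR NOT 0))) -> 0
  row 7 [0111]: (1 AND ((1 XOR 0) XOR (NOT 0 XOR NOT 0))) -> 1
  row 8 [1000]: (0 AND ((0 XOR 1) XOR (NOT 1 XOR NOT 1))) -> 0
  row 9 [1001]: (1 AND ((0 XOR 1) XOR (NOT 1 XOR NOT 1))) -> 1
  row 10 [1010]: (0 AND ((1 XOR 1) XOR (NOT 1 XOR NOT 1))) -> 0
  row 11 [1011]: (1 AND ((1 XOR 1) XOR (NOT 1 XOR NOT 1))) -> 0
  row 12 [1100]: (0 AND ((0 XOR 1) XOR (NOT 1 XOR NOT 1))) -> 0
  row 13 [1101]: (1 AND ((0 XOR 1) XOR (NOT 1 XOR NOT 1))) -> 1
  row 14 [1110]: (0 AND ((1 XOR 1) XOR (NOT 1 XOR NOT 1))) -> 0
  row 15 [1111]: (1 AND ((1 XOR 1) XOR (NOT 1 XOR NOT 1))) -> 0
Full result column, 4 rows per line (P1,P2 fixed per line; P3,P4 runs 00..11 left to right):
  rows 0-3 [P1,P2=00]: 0001  = hex 1
  rows 4-7 [P1,P2=01]: 0001  = hex 1
  rows 8-11 [P1,P2=10]: 0100  = hex 4
  rows 12-15 [P1,P2=11]: 0100  = hex 4
Output column (row 0 .. row 15) = 0001000101000100
Output column grouped in 4s = 0001 0001 0100 0100 = 0x1144
Convert to decimal digit by digit (value = value*16 + digit):
  1 -> 1
  1*16 + 1 = 17
  17*16 + 4 = 276
  276*16 + 4 = 4420
Decimal = 4420

4420


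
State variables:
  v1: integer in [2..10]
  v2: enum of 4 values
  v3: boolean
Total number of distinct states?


State space = product of domain sizes of all variables.
Domain sizes:
  v1 (integer in [2..10]): 9
  v2 (enum of 4 values): 4
  v3 (boolean): 2
Product = 9 * 4 * 2 = 72

72


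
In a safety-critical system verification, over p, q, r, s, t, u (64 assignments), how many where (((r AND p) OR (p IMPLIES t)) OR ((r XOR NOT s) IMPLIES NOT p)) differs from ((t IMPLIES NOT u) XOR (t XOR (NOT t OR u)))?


F1 = (((r AND p) OR (p IMPLIES t)) OR ((r XOR NOT s) IMPLIES NOT p))
F2 = ((t IMPLIES NOT u) XOR (t XOR (NOT t OR u)))
Evaluate both on each of 64 rows (bits = p,q,r,s,t,u):
  row 0 [000000]: F1=1 F2=0 (differ) -> 1
  row 1 [000001]: F1=1 F2=0 (differ) -> 1
  row 2 [000010]: F1=1 F2=0 (differ) -> 1
  row 3 [000011]: F1=1 F2=0 (differ) -> 1
  row 4 [000100]: F1=1 F2=0 (differ) -> 1
  (every remaining row is evaluated the same way; all 64 results are listed next)
Full result column, 8 rows per line (p,q,r fixed per line; s,t,u runs 000..111 left to right):
  rows 0-7 [p,q,r=000]: 11111111  (ones: 8)
  rows 8-15 [p,q,r=001]: 11111111  (ones: 8)
  rows 16-23 [p,q,r=010]: 11111111  (ones: 8)
  rows 24-31 [p,q,r=011]: 11111111  (ones: 8)
  rows 32-39 [p,q,r=100]: 00111111  (ones: 6)
  rows 40-47 [p,q,r=101]: 11111111  (ones: 8)
  rows 48-55 [p,q,r=110]: 00111111  (ones: 6)
  rows 56-63 [p,q,r=111]: 11111111  (ones: 8)
Disagreements = 8+8+8+8+6+8+6+8 = 60

60


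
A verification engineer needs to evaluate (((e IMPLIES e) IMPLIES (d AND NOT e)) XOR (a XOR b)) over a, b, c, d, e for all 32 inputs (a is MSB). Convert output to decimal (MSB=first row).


Formula: (((e IMPLIES e) IMPLIES (d AND NOT e)) XOR (a XOR b)) over a, b, c, d, e (32 rows)
Evaluate each row (bits = a,b,c,d,e, MSB first):
  row 0 [00000]: (((0 IMPLIES 0) IMPLIES (0 AND NOT 0)) XOR (0 XOR 0)) -> 0
  row 1 [00001]: (((1 IMPLIES 1) IMPLIES (0 AND NOT 1)) XOR (0 XOR 0)) -> 0
  row 2 [00010]: (((0 IMPLIES 0) IMPLIES (1 AND NOT 0)) XOR (0 XOR 0)) -> 1
  row 3 [00011]: (((1 IMPLIES 1) IMPLIES (1 AND NOT 1)) XOR (0 XOR 0)) -> 0
  row 4 [00100]: (((0 IMPLIES 0) IMPLIES (0 AND NOT 0)) XOR (0 XOR 0)) -> 0
  row 5 [00101]: (((1 IMPLIES 1) IMPLIES (0 AND NOT 1)) XOR (0 XOR 0)) -> 0
  row 6 [00110]: (((0 IMPLIES 0) IMPLIES (1 AND NOT 0)) XOR (0 XOR 0)) -> 1
  row 7 [00111]: (((1 IMPLIES 1) IMPLIES (1 AND NOT 1)) XOR (0 XOR 0)) -> 0
  row 8 [01000]: (((0 IMPLIES 0) IMPLIES (0 AND NOT 0)) XOR (0 XOR 1)) -> 1
  row 9 [01001]: (((1 IMPLIES 1) IMPLIES (0 AND NOT 1)) XOR (0 XOR 1)) -> 1
  row 10 [01010]: (((0 IMPLIES 0) IMPLIES (1 AND NOT 0)) XOR (0 XOR 1)) -> 0
  row 11 [01011]: (((1 IMPLIES 1) IMPLIES (1 AND NOT 1)) XOR (0 XOR 1)) -> 1
  row 12 [01100]: (((0 IMPLIES 0) IMPLIES (0 AND NOT 0)) XOR (0 XOR 1)) -> 1
  row 13 [01101]: (((1 IMPLIES 1) IMPLIES (0 AND NOT 1)) XOR (0 XOR 1)) -> 1
  row 14 [01110]: (((0 IMPLIES 0) IMPLIES (1 AND NOT 0)) XOR (0 XOR 1)) -> 0
  row 15 [01111]: (((1 IMPLIES 1) IMPLIES (1 AND NOT 1)) XOR (0 XOR 1)) -> 1
  row 16 [10000]: (((0 IMPLIES 0) IMPLIES (0 AND NOT 0)) XOR (1 XOR 0)) -> 1
  row 17 [10001]: (((1 IMPLIES 1) IMPLIES (0 AND NOT 1)) XOR (1 XOR 0)) -> 1
  row 18 [10010]: (((0 IMPLIES 0) IMPLIES (1 AND NOT 0)) XOR (1 XOR 0)) -> 0
  row 19 [10011]: (((1 IMPLIES 1) IMPLIES (1 AND NOT 1)) XOR (1 XOR 0)) -> 1
  row 20 [10100]: (((0 IMPLIES 0) IMPLIES (0 AND NOT 0)) XOR (1 XOR 0)) -> 1
  row 21 [10101]: (((1 IMPLIES 1) IMPLIES (0 AND NOT 1)) XOR (1 XOR 0)) -> 1
  row 22 [10110]: (((0 IMPLIES 0) IMPLIES (1 AND NOT 0)) XOR (1 XOR 0)) -> 0
  row 23 [10111]: (((1 IMPLIES 1) IMPLIES (1 AND NOT 1)) XOR (1 XOR 0)) -> 1
  row 24 [11000]: (((0 IMPLIES 0) IMPLIES (0 AND NOT 0)) XOR (1 XOR 1)) -> 0
  row 25 [11001]: (((1 IMPLIES 1) IMPLIES (0 AND NOT 1)) XOR (1 XOR 1)) -> 0
  row 26 [11010]: (((0 IMPLIES 0) IMPLIES (1 AND NOT 0)) XOR (1 XOR 1)) -> 1
  row 27 [11011]: (((1 IMPLIES 1) IMPLIES (1 AND NOT 1)) XOR (1 XOR 1)) -> 0
  row 28 [11100]: (((0 IMPLIES 0) IMPLIES (0 AND NOT 0)) XOR (1 XOR 1)) -> 0
  row 29 [11101]: (((1 IMPLIES 1) IMPLIES (0 AND NOT 1)) XOR (1 XOR 1)) -> 0
  row 30 [11110]: (((0 IMPLIES 0) IMPLIES (1 AND NOT 0)) XOR (1 XOR 1)) -> 1
  row 31 [11111]: (((1 IMPLIES 1) IMPLIES (1 AND NOT 1)) XOR (1 XOR 1)) -> 0
Full result column, 4 rows per line (a,b,c fixed per line; d,e runs 00..11 left to right):
  rows 0-3 [a,b,c=000]: 0010  = hex 2
  rows 4-7 [a,b,c=001]: 0010  = hex 2
  rows 8-11 [a,b,c=010]: 1101  = hex D
  rows 12-15 [a,b,c=011]: 1101  = hex D
  rows 16-19 [a,b,c=100]: 1101  = hex D
  rows 20-23 [a,b,c=101]: 1101  = hex D
  rows 24-27 [a,b,c=110]: 0010  = hex 2
  rows 28-31 [a,b,c=111]: 0010  = hex 2
Output column (row 0 .. row 31) = 00100010110111011101110100100010
Output column grouped in 4s = 0010 0010 1101 1101 1101 1101 0010 0010 = 0x22DDDD22
Convert to decimal digit by digit (value = value*16 + digit):
  2 -> 2
  2*16 + 2 = 34
  34*16 + 13 (D) = 557
  557*16 + 13 (D) = 8925
  8925*16 + 13 (D) = 142813
  142813*16 + 13 (D) = 2285021
  2285021*16 + 2 = 36560338
  36560338*16 + 2 = 584965410
Decimal = 584965410

584965410


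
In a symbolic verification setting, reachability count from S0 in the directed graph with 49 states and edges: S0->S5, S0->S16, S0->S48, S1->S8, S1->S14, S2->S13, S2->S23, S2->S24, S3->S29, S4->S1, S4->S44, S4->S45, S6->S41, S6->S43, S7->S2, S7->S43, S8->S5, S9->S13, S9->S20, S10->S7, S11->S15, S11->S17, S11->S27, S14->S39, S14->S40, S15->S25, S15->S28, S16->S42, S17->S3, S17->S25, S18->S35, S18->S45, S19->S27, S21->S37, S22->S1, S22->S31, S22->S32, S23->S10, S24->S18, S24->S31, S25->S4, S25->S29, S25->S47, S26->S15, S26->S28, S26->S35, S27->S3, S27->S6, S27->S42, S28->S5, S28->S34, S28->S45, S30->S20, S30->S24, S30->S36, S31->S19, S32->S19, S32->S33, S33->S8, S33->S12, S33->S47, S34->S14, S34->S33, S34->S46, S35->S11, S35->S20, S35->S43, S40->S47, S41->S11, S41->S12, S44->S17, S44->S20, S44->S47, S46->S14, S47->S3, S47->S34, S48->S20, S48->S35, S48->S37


BFS from S0:
  layer 0: {S0}
  layer 1: {S5, S16, S48}
  layer 2: {S20, S35, S37, S42}
  layer 3: {S11, S43}
  layer 4: {S15, S17, S27}
  layer 5: {S3, S6, S25, S28}
  layer 6: {S4, S29, S34, S41, S45, S47}
  layer 7: {S1, S12, S14, S33, S44, S46}
  layer 8: {S8, S39, S40}
Reachable set: {S0, S1, S3, S4, S5, S6, S8, S11, S12, S14, S15, S16, S17, S20, S25, S27, S28, S29, S33, S34, S35, S37, S39, S40, S41, S42, S43, S44, S45, S46, S47, S48}
Count = 32

32


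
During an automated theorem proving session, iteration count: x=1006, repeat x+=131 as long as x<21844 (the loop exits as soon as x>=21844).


Step 1: x goes from 1006 toward 21844 by 131; the body runs while x<21844, so iterations = ceil((bound-start)/step)
Step 2: Distance=20838
Step 3: ceil(20838/131)=160

160


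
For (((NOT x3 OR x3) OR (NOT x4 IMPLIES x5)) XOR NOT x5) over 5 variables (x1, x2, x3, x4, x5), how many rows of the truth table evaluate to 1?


Formula: (((NOT x3 OR x3) OR (NOT x4 IMPLIES x5)) XOR NOT x5) over 5 vars (32 rows)
Evaluate each row (x1, x2, x3, x4, x5 as bits, MSB first):
  row 0 [00000]: (((NOT 0 OR 0) OR (NOT 0 IMPLIES 0)) XOR NOT 0) -> 0
  row 1 [00001]: (((NOT 0 OR 0) OR (NOT 0 IMPLIES 1)) XOR NOT 1) -> 1
  row 2 [00010]: (((NOT 0 OR 0) OR (NOT 1 IMPLIES 0)) XOR NOT 0) -> 0
  row 3 [00011]: (((NOT 0 OR 0) OR (NOT 1 IMPLIES 1)) XOR NOT 1) -> 1
  row 4 [00100]: (((NOT 1 OR 1) OR (NOT 0 IMPLIES 0)) XOR NOT 0) -> 0
  row 5 [00101]: (((NOT 1 OR 1) OR (NOT 0 IMPLIES 1)) XOR NOT 1) -> 1
  row 6 [00110]: (((NOT 1 OR 1) OR (NOT 1 IMPLIES 0)) XOR NOT 0) -> 0
  row 7 [00111]: (((NOT 1 OR 1) OR (NOT 1 IMPLIES 1)) XOR NOT 1) -> 1
  row 8 [01000]: (((NOT 0 OR 0) OR (NOT 0 IMPLIES 0)) XOR NOT 0) -> 0
  row 9 [01001]: (((NOT 0 OR 0) OR (NOT 0 IMPLIES 1)) XOR NOT 1) -> 1
  row 10 [01010]: (((NOT 0 OR 0) OR (NOT 1 IMPLIES 0)) XOR NOT 0) -> 0
  row 11 [01011]: (((NOT 0 OR 0) OR (NOT 1 IMPLIES 1)) XOR NOT 1) -> 1
  row 12 [01100]: (((NOT 1 OR 1) OR (NOT 0 IMPLIES 0)) XOR NOT 0) -> 0
  row 13 [01101]: (((NOT 1 OR 1) OR (NOT 0 IMPLIES 1)) XOR NOT 1) -> 1
  row 14 [01110]: (((NOT 1 OR 1) OR (NOT 1 IMPLIES 0)) XOR NOT 0) -> 0
  row 15 [01111]: (((NOT 1 OR 1) OR (NOT 1 IMPLIES 1)) XOR NOT 1) -> 1
  row 16 [10000]: (((NOT 0 OR 0) OR (NOT 0 IMPLIES 0)) XOR NOT 0) -> 0
  row 17 [10001]: (((NOT 0 OR 0) OR (NOT 0 IMPLIES 1)) XOR NOT 1) -> 1
  row 18 [10010]: (((NOT 0 OR 0) OR (NOT 1 IMPLIES 0)) XOR NOT 0) -> 0
  row 19 [10011]: (((NOT 0 OR 0) OR (NOT 1 IMPLIES 1)) XOR NOT 1) -> 1
  row 20 [10100]: (((NOT 1 OR 1) OR (NOT 0 IMPLIES 0)) XOR NOT 0) -> 0
  row 21 [10101]: (((NOT 1 OR 1) OR (NOT 0 IMPLIES 1)) XOR NOT 1) -> 1
  row 22 [10110]: (((NOT 1 OR 1) OR (NOT 1 IMPLIES 0)) XOR NOT 0) -> 0
  row 23 [10111]: (((NOT 1 OR 1) OR (NOT 1 IMPLIES 1)) XOR NOT 1) -> 1
  row 24 [11000]: (((NOT 0 OR 0) OR (NOT 0 IMPLIES 0)) XOR NOT 0) -> 0
  row 25 [11001]: (((NOT 0 OR 0) OR (NOT 0 IMPLIES 1)) XOR NOT 1) -> 1
  row 26 [11010]: (((NOT 0 OR 0) OR (NOT 1 IMPLIES 0)) XOR NOT 0) -> 0
  row 27 [11011]: (((NOT 0 OR 0) OR (NOT 1 IMPLIES 1)) XOR NOT 1) -> 1
  row 28 [11100]: (((NOT 1 OR 1) OR (NOT 0 IMPLIES 0)) XOR NOT 0) -> 0
  row 29 [11101]: (((NOT 1 OR 1) OR (NOT 0 IMPLIES 1)) XOR NOT 1) -> 1
  row 30 [11110]: (((NOT 1 OR 1) OR (NOT 1 IMPLIES 0)) XOR NOT 0) -> 0
  row 31 [11111]: (((NOT 1 OR 1) OR (NOT 1 IMPLIES 1)) XOR NOT 1) -> 1
Full result column, 8 rows per line (x1,x2 fixed per line; x3,x4,x5 runs 000..111 left to right):
  rows 0-7 [x1,x2=00]: 01010101  (ones: 4)
  rows 8-15 [x1,x2=01]: 01010101  (ones: 4)
  rows 16-23 [x1,x2=10]: 01010101  (ones: 4)
  rows 24-31 [x1,x2=11]: 01010101  (ones: 4)
Count of 1-rows = 4+4+4+4 = 16

16


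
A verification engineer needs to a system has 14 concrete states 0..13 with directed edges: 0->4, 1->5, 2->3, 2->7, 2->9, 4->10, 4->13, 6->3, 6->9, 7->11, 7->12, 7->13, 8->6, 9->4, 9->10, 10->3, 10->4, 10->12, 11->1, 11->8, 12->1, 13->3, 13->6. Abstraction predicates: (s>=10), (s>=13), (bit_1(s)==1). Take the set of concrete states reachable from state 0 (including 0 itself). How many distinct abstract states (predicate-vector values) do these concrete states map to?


BFS from 0:
Concrete reachable: {0, 1, 3, 4, 5, 6, 9, 10, 12, 13}
Abstract via predicates (s>=10), (s>=13), (bit_1(s)==1):
  (0,0,0) <- {0, 1, 4, 5, 9}
  (0,0,1) <- {3, 6}
  (1,0,0) <- {12}
  (1,0,1) <- {10}
  (1,1,0) <- {13}
Distinct abstract states = 5

5


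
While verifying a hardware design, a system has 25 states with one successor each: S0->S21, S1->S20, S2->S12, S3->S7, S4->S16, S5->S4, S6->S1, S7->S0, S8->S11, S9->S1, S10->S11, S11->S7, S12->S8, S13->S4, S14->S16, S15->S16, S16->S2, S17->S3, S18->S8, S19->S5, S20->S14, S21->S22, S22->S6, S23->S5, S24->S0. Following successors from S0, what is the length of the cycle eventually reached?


Trace from S0 until a state repeats:
  S0 -> S21 -> S22 -> S6 -> S1 -> S20 -> S14 -> S16 -> S2 -> S12 -> S8 -> S11 -> S7 -> S0
S0 first seen at step 0, revisited at step 13.
Cycle length = 13 - 0 = 13

13


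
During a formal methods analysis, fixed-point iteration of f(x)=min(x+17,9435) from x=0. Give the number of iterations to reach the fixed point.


Step 1: x=0, cap=9435, increment=17
Step 2: x grows by 17 each step until capped at 9435; fixed point is x=9435
Step 3: iterations = ceil(9435/17) = 555

555


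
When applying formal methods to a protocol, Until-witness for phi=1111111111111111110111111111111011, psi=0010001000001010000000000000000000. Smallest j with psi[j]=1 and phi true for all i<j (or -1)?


(phi U psi) at 0: need smallest j with psi[j]=1 and phi[i]=1 for all i in [0,j).
Scan from step 0:
  step 0: phi=1, psi=0 -> continue
  step 1: phi=1, psi=0 -> continue
  step 2: psi=1 and phi held for [0,2) -> witness found
Witness step = 2

2


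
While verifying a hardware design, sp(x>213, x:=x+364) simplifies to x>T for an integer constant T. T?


Formula: sp(P, x:=E) = exists old_x. (x = E[old_x/x]) AND P[old_x/x] (old_x is the value of x before the assignment; eliminate old_x by solving x = E[old_x/x] for old_x)
Step 1: Precondition P: x>213, i.e. old_x > 213
Step 2: Assignment gives x = old_x + 364, so old_x = x - 364
Step 3: Substitute into P: x - 364 > 213
Step 4: Simplify: x > 213+364 = 577

577


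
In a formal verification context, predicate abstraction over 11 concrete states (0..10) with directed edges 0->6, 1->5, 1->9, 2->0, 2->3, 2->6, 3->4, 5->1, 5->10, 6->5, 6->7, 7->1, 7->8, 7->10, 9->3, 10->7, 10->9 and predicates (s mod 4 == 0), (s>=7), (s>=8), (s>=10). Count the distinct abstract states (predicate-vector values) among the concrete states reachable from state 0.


BFS from 0:
Concrete reachable: {0, 1, 3, 4, 5, 6, 7, 8, 9, 10}
Abstract via predicates (s mod 4 == 0), (s>=7), (s>=8), (s>=10):
  (0,0,0,0) <- {1, 3, 5, 6}
  (0,1,0,0) <- {7}
  (0,1,1,0) <- {9}
  (0,1,1,1) <- {10}
  (1,0,0,0) <- {0, 4}
  (1,1,1,0) <- {8}
Distinct abstract states = 6

6


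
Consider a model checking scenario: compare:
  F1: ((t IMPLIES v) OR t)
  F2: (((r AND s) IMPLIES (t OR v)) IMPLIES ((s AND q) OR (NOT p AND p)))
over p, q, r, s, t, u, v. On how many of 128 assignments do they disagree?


F1 = ((t IMPLIES v) OR t)
F2 = (((r AND s) IMPLIES (t OR v)) IMPLIES ((s AND q) OR (NOT p AND p)))
Evaluate both on each of 128 rows (bits = p,q,r,s,t,u,v):
  row 0 [0000000]: F1=1 F2=0 (differ) -> 1
  row 1 [0000001]: F1=1 F2=0 (differ) -> 1
  row 2 [0000010]: F1=1 F2=0 (differ) -> 1
  row 3 [0000011]: F1=1 F2=0 (differ) -> 1
  row 4 [0000100]: F1=1 F2=0 (differ) -> 1
  (every remaining row is evaluated the same way; all 128 results are listed next)
Full result column, 8 rows per line (p,q,r,s fixed per line; t,u,v runs 000..111 left to right):
  rows 0-7 [p,q,r,s=0000]: 11111111  (ones: 8)
  rows 8-15 [p,q,r,s=0001]: 11111111  (ones: 8)
  rows 16-23 [p,q,r,s=0010]: 11111111  (ones: 8)
  rows 24-31 [p,q,r,s=0011]: 01011111  (ones: 6)
  rows 32-39 [p,q,r,s=0100]: 11111111  (ones: 8)
  rows 40-47 [p,q,r,s=0101]: 00000000  (ones: 0)
  rows 48-55 [p,q,r,s=0110]: 11111111  (ones: 8)
  rows 56-63 [p,q,r,s=0111]: 00000000  (ones: 0)
  rows 64-71 [p,q,r,s=1000]: 11111111  (ones: 8)
  rows 72-79 [p,q,r,s=1001]: 11111111  (ones: 8)
  rows 80-87 [p,q,r,s=1010]: 11111111  (ones: 8)
  rows 88-95 [p,q,r,s=1011]: 01011111  (ones: 6)
  rows 96-103 [p,q,r,s=1100]: 11111111  (ones: 8)
  rows 104-111 [p,q,r,s=1101]: 00000000  (ones: 0)
  rows 112-119 [p,q,r,s=1110]: 11111111  (ones: 8)
  rows 120-127 [p,q,r,s=1111]: 00000000  (ones: 0)
Disagreements = 8+8+8+6+8+0+8+0+8+8+8+6+8+0+8+0 = 92

92


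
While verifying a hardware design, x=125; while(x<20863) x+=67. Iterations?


Step 1: x goes from 125 toward 20863 by 67; the body runs while x<20863, so iterations = ceil((bound-start)/step)
Step 2: Distance=20738
Step 3: ceil(20738/67)=310

310


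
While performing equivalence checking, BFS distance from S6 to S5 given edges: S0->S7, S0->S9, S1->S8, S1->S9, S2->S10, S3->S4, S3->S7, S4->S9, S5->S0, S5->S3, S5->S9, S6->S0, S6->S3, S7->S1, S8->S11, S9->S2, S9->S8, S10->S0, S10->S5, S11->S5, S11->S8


BFS layer-by-layer from S6:
  dist 0: {S6}
  dist 1: {S0, S3}
  dist 2: {S4, S7, S9}
  dist 3: {S1, S2, S8}
  dist 4: {S10, S11}
  dist 5: {S5}
  -> S5 reached at distance 5
Shortest path length = 5

5


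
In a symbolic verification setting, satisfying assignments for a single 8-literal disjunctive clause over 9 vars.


Step 1: Total=2^9=512
Step 2: Unsat when all 8 false: 2^1=2
Step 3: Sat=512-2=510

510


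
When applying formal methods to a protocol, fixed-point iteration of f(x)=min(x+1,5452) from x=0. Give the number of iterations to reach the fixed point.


Step 1: x=0, cap=5452, increment=1
Step 2: x grows by 1 each step until capped at 5452; fixed point is x=5452
Step 3: iterations = ceil(5452/1) = 5452

5452


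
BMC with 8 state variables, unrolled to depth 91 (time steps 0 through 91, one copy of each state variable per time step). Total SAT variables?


BMC unrolls to depth k, creating one copy of each state var for steps 0..k.
Step count = 91 + 1 = 92 (steps 0 through 91)
Vars per step = 8
Total = 8 * 92 = 736

736


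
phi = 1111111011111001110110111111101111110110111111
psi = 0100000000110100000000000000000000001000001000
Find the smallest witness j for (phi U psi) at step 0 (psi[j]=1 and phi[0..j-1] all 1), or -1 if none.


(phi U psi) at 0: need smallest j with psi[j]=1 and phi[i]=1 for all i in [0,j).
Scan from step 0:
  step 0: phi=1, psi=0 -> continue
  step 1: psi=1 and phi held for [0,1) -> witness found
Witness step = 1

1


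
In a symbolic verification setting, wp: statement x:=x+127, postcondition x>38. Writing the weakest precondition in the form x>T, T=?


Formula: wp(x:=E, P) = P[E/x] (substitute E for x in postcondition)
Step 1: Postcondition: x>38
Step 2: Substitute x+127 for x: x+127>38
Step 3: Solve for x: x > 38-127 = -89

-89


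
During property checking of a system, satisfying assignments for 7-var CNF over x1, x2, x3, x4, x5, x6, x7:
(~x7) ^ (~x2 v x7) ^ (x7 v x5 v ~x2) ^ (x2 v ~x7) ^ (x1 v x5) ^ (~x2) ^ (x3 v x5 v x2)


CNF with 7 clauses over 7 vars (128 assignments).
An assignment satisfies CNF iff every clause has >=1 true literal.
Check each row (bits = x1,x2,x3,x4,x5,x6,x7; clause T/F shown):
  row 0 [0000000]: clauses=TTTTFTF -> 0
  row 1 [0000001]: clauses=FTTFFTF -> 0
  row 2 [0000010]: clauses=TTTTFTF -> 0
  row 3 [0000011]: clauses=FTTFFTF -> 0
  row 4 [0000100]: clauses=TTTTTTT -> 1
  (every remaining row is evaluated the same way; all 128 results are listed next)
Full result column, 8 rows per line (x1,x2,x3,x4 fixed per line; x5,x6,x7 runs 000..111 left to right):
  rows 0-7 [x1,x2,x3,x4=0000]: 00001010  (ones: 2)
  rows 8-15 [x1,x2,x3,x4=0001]: 00001010  (ones: 2)
  rows 16-23 [x1,x2,x3,x4=0010]: 00001010  (ones: 2)
  rows 24-31 [x1,x2,x3,x4=0011]: 00001010  (ones: 2)
  rows 32-39 [x1,x2,x3,x4=0100]: 00000000  (ones: 0)
  rows 40-47 [x1,x2,x3,x4=0101]: 00000000  (ones: 0)
  rows 48-55 [x1,x2,x3,x4=0110]: 00000000  (ones: 0)
  rows 56-63 [x1,x2,x3,x4=0111]: 00000000  (ones: 0)
  rows 64-71 [x1,x2,x3,x4=1000]: 00001010  (ones: 2)
  rows 72-79 [x1,x2,x3,x4=1001]: 00001010  (ones: 2)
  rows 80-87 [x1,x2,x3,x4=1010]: 10101010  (ones: 4)
  rows 88-95 [x1,x2,x3,x4=1011]: 10101010  (ones: 4)
  rows 96-103 [x1,x2,x3,x4=1100]: 00000000  (ones: 0)
  rows 104-111 [x1,x2,x3,x4=1101]: 00000000  (ones: 0)
  rows 112-119 [x1,x2,x3,x4=1110]: 00000000  (ones: 0)
  rows 120-127 [x1,x2,x3,x4=1111]: 00000000  (ones: 0)
Satisfying assignments = 2+2+2+2+0+0+0+0+2+2+4+4+0+0+0+0 = 20

20


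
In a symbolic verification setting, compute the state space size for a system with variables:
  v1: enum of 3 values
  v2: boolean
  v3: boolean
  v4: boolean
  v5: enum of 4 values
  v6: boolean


State space = product of domain sizes of all variables.
Domain sizes:
  v1 (enum of 3 values): 3
  v2 (boolean): 2
  v3 (boolean): 2
  v4 (boolean): 2
  v5 (enum of 4 values): 4
  v6 (boolean): 2
Product = 3 * 2 * 2 * 2 * 4 * 2 = 192

192


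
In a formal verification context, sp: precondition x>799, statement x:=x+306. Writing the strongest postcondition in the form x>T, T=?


Formula: sp(P, x:=E) = exists old_x. (x = E[old_x/x]) AND P[old_x/x] (old_x is the value of x before the assignment; eliminate old_x by solving x = E[old_x/x] for old_x)
Step 1: Precondition P: x>799, i.e. old_x > 799
Step 2: Assignment gives x = old_x + 306, so old_x = x - 306
Step 3: Substitute into P: x - 306 > 799
Step 4: Simplify: x > 799+306 = 1105

1105


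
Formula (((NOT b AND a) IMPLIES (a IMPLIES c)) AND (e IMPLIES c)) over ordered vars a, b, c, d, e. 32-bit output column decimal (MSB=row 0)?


Formula: (((NOT b AND a) IMPLIES (a IMPLIES c)) AND (e IMPLIES c)) over a, b, c, d, e (32 rows)
Evaluate each row (bits = a,b,c,d,e, MSB first):
  row 0 [00000]: (((NOT 0 AND 0) IMPLIES (0 IMPLIES 0)) AND (0 IMPLIES 0)) -> 1
  row 1 [00001]: (((NOT 0 AND 0) IMPLIES (0 IMPLIES 0)) AND (1 IMPLIES 0)) -> 0
  row 2 [00010]: (((NOT 0 AND 0) IMPLIES (0 IMPLIES 0)) AND (0 IMPLIES 0)) -> 1
  row 3 [00011]: (((NOT 0 AND 0) IMPLIES (0 IMPLIES 0)) AND (1 IMPLIES 0)) -> 0
  row 4 [00100]: (((NOT 0 AND 0) IMPLIES (0 IMPLIES 1)) AND (0 IMPLIES 1)) -> 1
  row 5 [00101]: (((NOT 0 AND 0) IMPLIES (0 IMPLIES 1)) AND (1 IMPLIES 1)) -> 1
  row 6 [00110]: (((NOT 0 AND 0) IMPLIES (0 IMPLIES 1)) AND (0 IMPLIES 1)) -> 1
  row 7 [00111]: (((NOT 0 AND 0) IMPLIES (0 IMPLIES 1)) AND (1 IMPLIES 1)) -> 1
  row 8 [01000]: (((NOT 1 AND 0) IMPLIES (0 IMPLIES 0)) AND (0 IMPLIES 0)) -> 1
  row 9 [01001]: (((NOT 1 AND 0) IMPLIES (0 IMPLIES 0)) AND (1 IMPLIES 0)) -> 0
  row 10 [01010]: (((NOT 1 AND 0) IMPLIES (0 IMPLIES 0)) AND (0 IMPLIES 0)) -> 1
  row 11 [01011]: (((NOT 1 AND 0) IMPLIES (0 IMPLIES 0)) AND (1 IMPLIES 0)) -> 0
  row 12 [01100]: (((NOT 1 AND 0) IMPLIES (0 IMPLIES 1)) AND (0 IMPLIES 1)) -> 1
  row 13 [01101]: (((NOT 1 AND 0) IMPLIES (0 IMPLIES 1)) AND (1 IMPLIES 1)) -> 1
  row 14 [01110]: (((NOT 1 AND 0) IMPLIES (0 IMPLIES 1)) AND (0 IMPLIES 1)) -> 1
  row 15 [01111]: (((NOT 1 AND 0) IMPLIES (0 IMPLIES 1)) AND (1 IMPLIES 1)) -> 1
  row 16 [10000]: (((NOT 0 AND 1) IMPLIES (1 IMPLIES 0)) AND (0 IMPLIES 0)) -> 0
  row 17 [10001]: (((NOT 0 AND 1) IMPLIES (1 IMPLIES 0)) AND (1 IMPLIES 0)) -> 0
  row 18 [10010]: (((NOT 0 AND 1) IMPLIES (1 IMPLIES 0)) AND (0 IMPLIES 0)) -> 0
  row 19 [10011]: (((NOT 0 AND 1) IMPLIES (1 IMPLIES 0)) AND (1 IMPLIES 0)) -> 0
  row 20 [10100]: (((NOT 0 AND 1) IMPLIES (1 IMPLIES 1)) AND (0 IMPLIES 1)) -> 1
  row 21 [10101]: (((NOT 0 AND 1) IMPLIES (1 IMPLIES 1)) AND (1 IMPLIES 1)) -> 1
  row 22 [10110]: (((NOT 0 AND 1) IMPLIES (1 IMPLIES 1)) AND (0 IMPLIES 1)) -> 1
  row 23 [10111]: (((NOT 0 AND 1) IMPLIES (1 IMPLIES 1)) AND (1 IMPLIES 1)) -> 1
  row 24 [11000]: (((NOT 1 AND 1) IMPLIES (1 IMPLIES 0)) AND (0 IMPLIES 0)) -> 1
  row 25 [11001]: (((NOT 1 AND 1) IMPLIES (1 IMPLIES 0)) AND (1 IMPLIES 0)) -> 0
  row 26 [11010]: (((NOT 1 AND 1) IMPLIES (1 IMPLIES 0)) AND (0 IMPLIES 0)) -> 1
  row 27 [11011]: (((NOT 1 AND 1) IMPLIES (1 IMPLIES 0)) AND (1 IMPLIES 0)) -> 0
  row 28 [11100]: (((NOT 1 AND 1) IMPLIES (1 IMPLIES 1)) AND (0 IMPLIES 1)) -> 1
  row 29 [11101]: (((NOT 1 AND 1) IMPLIES (1 IMPLIES 1)) AND (1 IMPLIES 1)) -> 1
  row 30 [11110]: (((NOT 1 AND 1) IMPLIES (1 IMPLIES 1)) AND (0 IMPLIES 1)) -> 1
  row 31 [11111]: (((NOT 1 AND 1) IMPLIES (1 IMPLIES 1)) AND (1 IMPLIES 1)) -> 1
Full result column, 4 rows per line (a,b,c fixed per line; d,e runs 00..11 left to right):
  rows 0-3 [a,b,c=000]: 1010  = hex A
  rows 4-7 [a,b,c=001]: 1111  = hex F
  rows 8-11 [a,b,c=010]: 1010  = hex A
  rows 12-15 [a,b,c=011]: 1111  = hex F
  rows 16-19 [a,b,c=100]: 0000  = hex 0
  rows 20-23 [a,b,c=101]: 1111  = hex F
  rows 24-27 [a,b,c=110]: 1010  = hex A
  rows 28-31 [a,b,c=111]: 1111  = hex F
Output column (row 0 .. row 31) = 10101111101011110000111110101111
Output column grouped in 4s = 1010 1111 1010 1111 0000 1111 1010 1111 = 0xAFAF0FAF
Convert to decimal digit by digit (value = value*16 + digit):
  A -> 10
  10*16 + 15 (F) = 175
  175*16 + 10 (A) = 2810
  2810*16 + 15 (F) = 44975
  44975*16 + 0 = 719600
  719600*16 + 15 (F) = 11513615
  11513615*16 + 10 (A) = 184217850
  184217850*16 + 15 (F) = 2947485615
Decimal = 2947485615

2947485615


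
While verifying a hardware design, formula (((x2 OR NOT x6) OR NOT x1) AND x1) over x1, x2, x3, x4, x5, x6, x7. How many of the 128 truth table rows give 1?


Formula: (((x2 OR NOT x6) OR NOT x1) AND x1) over 7 vars (128 rows)
Evaluate each row (x1, x2, x3, x4, x5, x6, x7 as bits, MSB first):
  row 0 [0000000]: (((0 OR NOT 0) OR NOT 0) AND 0) -> 0
  row 1 [0000001]: (((0 OR NOT 0) OR NOT 0) AND 0) -> 0
  row 2 [0000010]: (((0 OR NOT 1) OR NOT 0) AND 0) -> 0
  row 3 [0000011]: (((0 OR NOT 1) OR NOT 0) AND 0) -> 0
  row 4 [0000100]: (((0 OR NOT 0) OR NOT 0) AND 0) -> 0
  (every remaining row is evaluated the same way; all 128 results are listed next)
Full result column, 8 rows per line (x1,x2,x3,x4 fixed per line; x5,x6,x7 runs 000..111 left to right):
  rows 0-7 [x1,x2,x3,x4=0000]: 00000000  (ones: 0)
  rows 8-15 [x1,x2,x3,x4=0001]: 00000000  (ones: 0)
  rows 16-23 [x1,x2,x3,x4=0010]: 00000000  (ones: 0)
  rows 24-31 [x1,x2,x3,x4=0011]: 00000000  (ones: 0)
  rows 32-39 [x1,x2,x3,x4=0100]: 00000000  (ones: 0)
  rows 40-47 [x1,x2,x3,x4=0101]: 00000000  (ones: 0)
  rows 48-55 [x1,x2,x3,x4=0110]: 00000000  (ones: 0)
  rows 56-63 [x1,x2,x3,x4=0111]: 00000000  (ones: 0)
  rows 64-71 [x1,x2,x3,x4=1000]: 11001100  (ones: 4)
  rows 72-79 [x1,x2,x3,x4=1001]: 11001100  (ones: 4)
  rows 80-87 [x1,x2,x3,x4=1010]: 11001100  (ones: 4)
  rows 88-95 [x1,x2,x3,x4=1011]: 11001100  (ones: 4)
  rows 96-103 [x1,x2,x3,x4=1100]: 11111111  (ones: 8)
  rows 104-111 [x1,x2,x3,x4=1101]: 11111111  (ones: 8)
  rows 112-119 [x1,x2,x3,x4=1110]: 11111111  (ones: 8)
  rows 120-127 [x1,x2,x3,x4=1111]: 11111111  (ones: 8)
Count of 1-rows = 0+0+0+0+0+0+0+0+4+4+4+4+8+8+8+8 = 48

48


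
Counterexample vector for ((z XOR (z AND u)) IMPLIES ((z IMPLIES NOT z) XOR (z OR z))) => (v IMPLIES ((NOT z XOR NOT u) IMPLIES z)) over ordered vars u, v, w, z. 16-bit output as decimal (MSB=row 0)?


F1 = ((z XOR (z AND u)) IMPLIES ((z IMPLIES NOT z) XOR (z OR z)))
F2 = (v IMPLIES ((NOT z XOR NOT u) IMPLIES z))
Counterexample to F1=>F2 is where F1=1 and F2=0.
Evaluate each row (bits = u,v,w,z, MSB first):
  row 0 [0000]: F1=1 F2=1 -> F1&~F2 -> 0
  row 1 [0001]: F1=1 F2=1 -> F1&~F2 -> 0
  row 2 [0010]: F1=1 F2=1 -> F1&~F2 -> 0
  row 3 [0011]: F1=1 F2=1 -> F1&~F2 -> 0
  row 4 [0100]: F1=1 F2=1 -> F1&~F2 -> 0
  row 5 [0101]: F1=1 F2=1 -> F1&~F2 -> 0
  row 6 [0110]: F1=1 F2=1 -> F1&~F2 -> 0
  row 7 [0111]: F1=1 F2=1 -> F1&~F2 -> 0
  row 8 [1000]: F1=1 F2=1 -> F1&~F2 -> 0
  row 9 [1001]: F1=1 F2=1 -> F1&~F2 -> 0
  row 10 [1010]: F1=1 F2=1 -> F1&~F2 -> 0
  row 11 [1011]: F1=1 F2=1 -> F1&~F2 -> 0
  row 12 [1100]: F1=1 F2=0 -> F1&~F2 -> 1
  row 13 [1101]: F1=1 F2=1 -> F1&~F2 -> 0
  row 14 [1110]: F1=1 F2=0 -> F1&~F2 -> 1
  row 15 [1111]: F1=1 F2=1 -> F1&~F2 -> 0
Full result column, 4 rows per line (u,v fixed per line; w,z runs 00..11 left to right):
  rows 0-3 [u,v=00]: 0000  = hex 0
  rows 4-7 [u,v=01]: 0000  = hex 0
  rows 8-11 [u,v=10]: 0000  = hex 0
  rows 12-15 [u,v=11]: 1010  = hex A
Counterexample vector (row 0 .. row 15) = 0000000000001010
Output column grouped in 4s = 0000 0000 0000 1010 = 0x000A
Convert to decimal digit by digit (value = value*16 + digit):
  0 -> 0
  0*16 + 0 = 0
  0*16 + 0 = 0
  0*16 + 10 (A) = 10
Decimal = 10

10


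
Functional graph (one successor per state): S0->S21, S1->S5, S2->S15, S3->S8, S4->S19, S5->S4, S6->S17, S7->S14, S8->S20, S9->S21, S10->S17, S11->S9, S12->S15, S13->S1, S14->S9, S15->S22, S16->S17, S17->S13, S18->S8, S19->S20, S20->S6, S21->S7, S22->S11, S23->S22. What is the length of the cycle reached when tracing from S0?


Trace from S0 until a state repeats:
  S0 -> S21 -> S7 -> S14 -> S9 -> S21
S21 first seen at step 1, revisited at step 5.
Cycle length = 5 - 1 = 4

4


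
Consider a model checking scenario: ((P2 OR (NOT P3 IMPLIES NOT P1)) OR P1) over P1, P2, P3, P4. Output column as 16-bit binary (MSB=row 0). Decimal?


Formula: ((P2 OR (NOT P3 IMPLIES NOT P1)) OR P1) over P1, P2, P3, P4 (16 rows)
Evaluate each row (bits = P1,P2,P3,P4, MSB first):
  row 0 [0000]: ((0 OR (NOT 0 IMPLIES NOT 0)) OR 0) -> 1
  row 1 [0001]: ((0 OR (NOT 0 IMPLIES NOT 0)) OR 0) -> 1
  row 2 [0010]: ((0 OR (NOT 1 IMPLIES NOT 0)) OR 0) -> 1
  row 3 [0011]: ((0 OR (NOT 1 IMPLIES NOT 0)) OR 0) -> 1
  row 4 [0100]: ((1 OR (NOT 0 IMPLIES NOT 0)) OR 0) -> 1
  row 5 [0101]: ((1 OR (NOT 0 IMPLIES NOT 0)) OR 0) -> 1
  row 6 [0110]: ((1 OR (NOT 1 IMPLIES NOT 0)) OR 0) -> 1
  row 7 [0111]: ((1 OR (NOT 1 IMPLIES NOT 0)) OR 0) -> 1
  row 8 [1000]: ((0 OR (NOT 0 IMPLIES NOT 1)) OR 1) -> 1
  row 9 [1001]: ((0 OR (NOT 0 IMPLIES NOT 1)) OR 1) -> 1
  row 10 [1010]: ((0 OR (NOT 1 IMPLIES NOT 1)) OR 1) -> 1
  row 11 [1011]: ((0 OR (NOT 1 IMPLIES NOT 1)) OR 1) -> 1
  row 12 [1100]: ((1 OR (NOT 0 IMPLIES NOT 1)) OR 1) -> 1
  row 13 [1101]: ((1 OR (NOT 0 IMPLIES NOT 1)) OR 1) -> 1
  row 14 [1110]: ((1 OR (NOT 1 IMPLIES NOT 1)) OR 1) -> 1
  row 15 [1111]: ((1 OR (NOT 1 IMPLIES NOT 1)) OR 1) -> 1
Full result column, 4 rows per line (P1,P2 fixed per line; P3,P4 runs 00..11 left to right):
  rows 0-3 [P1,P2=00]: 1111  = hex F
  rows 4-7 [P1,P2=01]: 1111  = hex F
  rows 8-11 [P1,P2=10]: 1111  = hex F
  rows 12-15 [P1,P2=11]: 1111  = hex F
Output column (row 0 .. row 15) = 1111111111111111
Output column grouped in 4s = 1111 1111 1111 1111 = 0xFFFF
Convert to decimal digit by digit (value = value*16 + digit):
  F -> 15
  15*16 + 15 (F) = 255
  255*16 + 15 (F) = 4095
  4095*16 + 15 (F) = 65535
Decimal = 65535

65535
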